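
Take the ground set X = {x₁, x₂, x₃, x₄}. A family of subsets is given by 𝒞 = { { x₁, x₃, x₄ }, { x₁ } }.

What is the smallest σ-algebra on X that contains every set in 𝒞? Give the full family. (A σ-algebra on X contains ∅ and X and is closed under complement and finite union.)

Seed the family with 𝒞 together with ∅ and X: { ∅, { x₁ }, { x₁, x₃, x₄ }, X }.
Pass 1 (2 new):
  { x₂ }  = X∖{ x₁, x₃, x₄ }
  { x₂, x₃, x₄ }  = X∖{ x₁ }
  [6 total]
Pass 2. New:
  { x₁, x₂ }  = { x₂ } ∪ { x₁ }
  [7 total]
Pass 3. New:
  { x₃, x₄ }  = X∖{ x₁, x₂ }
  [8 total]
Pass 4: already closed under ᶜ and ∪.

Therefore σ(𝒞) = { ∅, { x₁ }, { x₂ }, { x₁, x₂ }, { x₃, x₄ }, { x₁, x₃, x₄ }, { x₂, x₃, x₄ }, X } (|σ(𝒞)| = 8).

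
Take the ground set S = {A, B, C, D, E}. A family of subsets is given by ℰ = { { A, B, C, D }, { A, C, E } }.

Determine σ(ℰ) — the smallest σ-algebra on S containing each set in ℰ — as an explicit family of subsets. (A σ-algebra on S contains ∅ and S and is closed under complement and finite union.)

σ(ℰ) = { ∅, { E }, { A, C }, { B, D }, { A, C, E }, { B, D, E }, { A, B, C, D }, S }

Check:
Take S₀ = ℰ ∪ {∅, S} = { ∅, { A, C, E }, { A, B, C, D }, S }.
Step 1 adds 2:
  { E }  = S∖{ A, B, C, D }
  { B, D }  = S∖{ A, C, E }
  |family| = 6
Step 2. New:
  { B, D, E }  = { B, D } ∪ { E }
  |family| = 7
Step 3: +1 →
  { A, C }  = S∖{ B, D, E }
  |family| = 8
Step 4: closed — nothing new.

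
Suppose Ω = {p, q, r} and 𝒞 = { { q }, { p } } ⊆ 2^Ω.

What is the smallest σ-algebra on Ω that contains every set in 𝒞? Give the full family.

Initial family (4 sets): { {}, { p }, { q }, Ω }.
Iteration 1 (3 new):
  { p, q }  = { q } ∪ { p }
  { p, r }  = ᶜ of { q }
  { q, r }  = ᶜ of { p }
  (now 7)
Iteration 2 (1 new):
  { r }  = ᶜ of { p, q }
  (now 8)
Iteration 3: stable.

|σ(𝒞)| = 8.  σ(𝒞) = { {}, { p }, { q }, { r }, { p, q }, { p, r }, { q, r }, Ω }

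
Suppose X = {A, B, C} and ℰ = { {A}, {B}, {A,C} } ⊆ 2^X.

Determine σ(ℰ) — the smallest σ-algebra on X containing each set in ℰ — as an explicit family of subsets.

Initial family (5 sets): { {}, {A}, {B}, {A,C}, X }.
Step 1: +2 →
  {A,B}  = {B} ∪ {A}
  {B,C}  = ᶜ of {A}
  [7 total]
Step 2 adds 1:
  {C}  = ᶜ of {A,B}
  [8 total]
Step 3: already closed under ᶜ and ∪.

Therefore σ(ℰ) = { {}, {A}, {B}, {C}, {A,B}, {A,C}, {B,C}, X } (|σ(ℰ)| = 8).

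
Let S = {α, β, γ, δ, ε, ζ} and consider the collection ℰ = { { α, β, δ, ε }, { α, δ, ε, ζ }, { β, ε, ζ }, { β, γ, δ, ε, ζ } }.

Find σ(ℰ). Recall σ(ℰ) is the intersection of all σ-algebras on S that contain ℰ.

Start: ℰ ∪ {∅, S} = { ∅, { β, ε, ζ }, { α, β, δ, ε }, { α, δ, ε, ζ }, { β, γ, δ, ε, ζ }, S }.
Iteration 1: 5 new —
  { α }  = ᶜ of { β, γ, δ, ε, ζ }
  { β, γ }  = ᶜ of { α, δ, ε, ζ }
  { γ, ζ }  = ᶜ of { α, β, δ, ε }
  { α, γ, δ }  = ᶜ of { β, ε, ζ }
  { α, β, δ, ε, ζ }  = { α, δ, ε, ζ } ∪ { β, ε, ζ }
  — 11 sets.
Iteration 2. New:
  { γ }  = ᶜ of { α, β, δ, ε, ζ }
  { α, β, γ }  = { β, γ } ∪ { α }
  { α, γ, ζ }  = { γ, ζ } ∪ { α }
  { β, γ, ζ }  = { β, γ } ∪ { γ, ζ }
  { α, β, γ, δ }  = { α, γ, δ } ∪ { β, γ }
  { α, β, ε, ζ }  = { β, ε, ζ } ∪ { α }
  { α, γ, δ, ζ }  = { α, γ, δ } ∪ { γ, ζ }
  { β, γ, ε, ζ }  = { β, ε, ζ } ∪ { β, γ }
  { α, β, γ, δ, ε }  = { α, β, δ, ε } ∪ { α, γ, δ }
  { α, γ, δ, ε, ζ }  = { α, δ, ε, ζ } ∪ { α, γ, δ }
  — 21 sets.
Iteration 3: 13 new —
  { β }  = ᶜ of { α, γ, δ, ε, ζ }
  { ζ }  = ᶜ of { α, β, γ, δ, ε }
  { α, γ }  = { γ } ∪ { α }
  { α, δ }  = ᶜ of { β, γ, ε, ζ }
  { β, ε }  = ᶜ of { α, γ, δ, ζ }
  { γ, δ }  = ᶜ of { α, β, ε, ζ }
  { ε, ζ }  = ᶜ of { α, β, γ, δ }
  { α, δ, ε }  = ᶜ of { β, γ, ζ }
  { β, δ, ε }  = ᶜ of { α, γ, ζ }
  { δ, ε, ζ }  = ᶜ of { α, β, γ }
  { α, β, γ, ζ }  = { α, γ, ζ } ∪ { α, β, γ }
  { α, β, γ, δ, ζ }  = { α, γ, ζ } ∪ { α, β, γ, δ }
  { α, β, γ, ε, ζ }  = { α, γ, ζ } ∪ { β, γ, ε, ζ }
  — 34 sets.
Iteration 4 adds 21:
  { δ }  = ᶜ of { α, β, γ, ε, ζ }
  { ε }  = ᶜ of { α, β, γ, δ, ζ }
  { α, β }  = { β } ∪ { α }
  { α, ζ }  = { ζ } ∪ { α }
  { β, ζ }  = { β } ∪ { ζ }
  { δ, ε }  = ᶜ of { α, β, γ, ζ }
  { α, β, δ }  = { β } ∪ { α, δ }
  { α, β, ε }  = { β, ε } ∪ { α }
  { α, δ, ζ }  = { ζ } ∪ { α, δ }
  { α, ε, ζ }  = { ε, ζ } ∪ { α }
  { β, γ, δ }  = { γ, δ } ∪ { β }
  { β, γ, ε }  = { β, ε } ∪ { γ }
  { γ, δ, ζ }  = { γ, δ } ∪ { ζ }
  { γ, ε, ζ }  = { ε, ζ } ∪ { γ }
  { α, β, γ, ε }  = { β, ε } ∪ { α, β, γ }
  { α, γ, δ, ε }  = { α, δ, ε } ∪ { γ, δ }
  { α, γ, ε, ζ }  = { ε, ζ } ∪ { α, γ, ζ }
  { β, γ, δ, ε }  = { β, ε } ∪ { γ, δ }
  { β, γ, δ, ζ }  = { γ, δ } ∪ { β, γ, ζ }
  { β, δ, ε, ζ }  = ᶜ of { α, γ }
  { γ, δ, ε, ζ }  = { γ, δ } ∪ { ε, ζ }
  — 55 sets.
Iteration 5: +9 →
  { α, ε }  = ᶜ of { β, γ, δ, ζ }
  { β, δ }  = ᶜ of { α, γ, ε, ζ }
  { γ, ε }  = { ε } ∪ { γ }
  { δ, ζ }  = ᶜ of { α, β, γ, ε }
  { α, β, ζ }  = { α, ζ } ∪ { β }
  { α, γ, ε }  = { α, γ } ∪ { ε }
  { β, δ, ζ }  = { β, ζ } ∪ { δ }
  { γ, δ, ε }  = { γ, δ } ∪ { δ, ε }
  { α, β, δ, ζ }  = { α, ζ } ∪ { α, β, δ }
  — 64 sets.
Iteration 6: closed — nothing new.

|σ(ℰ)| = 64.  σ(ℰ) = { ∅, { α }, { β }, { γ }, { δ }, { ε }, { ζ }, { α, β }, { α, γ }, { α, δ }, { α, ε }, { α, ζ }, { β, γ }, { β, δ }, { β, ε }, { β, ζ }, { γ, δ }, { γ, ε }, { γ, ζ }, { δ, ε }, { δ, ζ }, { ε, ζ }, { α, β, γ }, { α, β, δ }, { α, β, ε }, { α, β, ζ }, { α, γ, δ }, { α, γ, ε }, { α, γ, ζ }, { α, δ, ε }, { α, δ, ζ }, { α, ε, ζ }, { β, γ, δ }, { β, γ, ε }, { β, γ, ζ }, { β, δ, ε }, { β, δ, ζ }, { β, ε, ζ }, { γ, δ, ε }, { γ, δ, ζ }, { γ, ε, ζ }, { δ, ε, ζ }, { α, β, γ, δ }, { α, β, γ, ε }, { α, β, γ, ζ }, { α, β, δ, ε }, { α, β, δ, ζ }, { α, β, ε, ζ }, { α, γ, δ, ε }, { α, γ, δ, ζ }, { α, γ, ε, ζ }, { α, δ, ε, ζ }, { β, γ, δ, ε }, { β, γ, δ, ζ }, { β, γ, ε, ζ }, { β, δ, ε, ζ }, { γ, δ, ε, ζ }, { α, β, γ, δ, ε }, { α, β, γ, δ, ζ }, { α, β, γ, ε, ζ }, { α, β, δ, ε, ζ }, { α, γ, δ, ε, ζ }, { β, γ, δ, ε, ζ }, S }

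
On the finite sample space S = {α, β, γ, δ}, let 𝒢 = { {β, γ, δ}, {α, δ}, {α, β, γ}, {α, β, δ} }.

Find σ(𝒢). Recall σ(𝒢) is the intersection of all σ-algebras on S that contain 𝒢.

Initial family (6 sets): { {}, {α, δ}, {α, β, γ}, {α, β, δ}, {β, γ, δ}, S }.
Iteration 1: 4 new —
  {α}  = S∖{β, γ, δ}
  {γ}  = S∖{α, β, δ}
  {δ}  = S∖{α, β, γ}
  {β, γ}  = S∖{α, δ}
  (now 10)
Iteration 2: 3 new —
  {α, γ}  = {γ} ∪ {α}
  {γ, δ}  = {γ} ∪ {δ}
  {α, γ, δ}  = {γ} ∪ {α, δ}
  (now 13)
Iteration 3 adds 3:
  {β}  = S∖{α, γ, δ}
  {α, β}  = S∖{γ, δ}
  {β, δ}  = S∖{α, γ}
  (now 16)
Iteration 4 adds nothing — fixpoint reached.

σ(𝒢) = { {}, {α}, {β}, {γ}, {δ}, {α, β}, {α, γ}, {α, δ}, {β, γ}, {β, δ}, {γ, δ}, {α, β, γ}, {α, β, δ}, {α, γ, δ}, {β, γ, δ}, S }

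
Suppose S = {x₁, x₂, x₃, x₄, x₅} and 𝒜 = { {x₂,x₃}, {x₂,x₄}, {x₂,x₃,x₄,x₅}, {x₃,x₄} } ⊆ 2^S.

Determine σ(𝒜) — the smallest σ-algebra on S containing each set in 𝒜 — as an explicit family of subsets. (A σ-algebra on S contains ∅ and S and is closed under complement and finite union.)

σ(𝒜) = { ∅, {x₁}, {x₂}, {x₃}, {x₄}, {x₅}, {x₁,x₂}, {x₁,x₃}, {x₁,x₄}, {x₁,x₅}, {x₂,x₃}, {x₂,x₄}, {x₂,x₅}, {x₃,x₄}, {x₃,x₅}, {x₄,x₅}, {x₁,x₂,x₃}, {x₁,x₂,x₄}, {x₁,x₂,x₅}, {x₁,x₃,x₄}, {x₁,x₃,x₅}, {x₁,x₄,x₅}, {x₂,x₃,x₄}, {x₂,x₃,x₅}, {x₂,x₄,x₅}, {x₃,x₄,x₅}, {x₁,x₂,x₃,x₄}, {x₁,x₂,x₃,x₅}, {x₁,x₂,x₄,x₅}, {x₁,x₃,x₄,x₅}, {x₂,x₃,x₄,x₅}, S }

Trace:
Begin from { ∅, {x₂,x₃}, {x₂,x₄}, {x₃,x₄}, {x₂,x₃,x₄,x₅}, S } (that is, 𝒜 plus ∅ and S).
Step 1: 5 new —
  {x₁}  = complement {x₂,x₃,x₄,x₅}
  {x₁,x₂,x₅}  = complement {x₃,x₄}
  {x₁,x₃,x₅}  = complement {x₂,x₄}
  {x₁,x₄,x₅}  = complement {x₂,x₃}
  {x₂,x₃,x₄}  = {x₃,x₄} ∪ {x₂,x₃}
  (now 11)
Step 2. New:
  {x₁,x₅}  = complement {x₂,x₃,x₄}
  {x₁,x₂,x₃}  = {x₂,x₃} ∪ {x₁}
  {x₁,x₂,x₄}  = {x₂,x₄} ∪ {x₁}
  {x₁,x₃,x₄}  = {x₃,x₄} ∪ {x₁}
  {x₁,x₂,x₃,x₄}  = {x₂,x₃,x₄} ∪ {x₁}
  {x₁,x₂,x₃,x₅}  = {x₁,x₃,x₅} ∪ {x₁,x₂,x₅}
  {x₁,x₂,x₄,x₅}  = {x₁,x₄,x₅} ∪ {x₁,x₂,x₅}
  {x₁,x₃,x₄,x₅}  = {x₁,x₄,x₅} ∪ {x₃,x₄}
  (now 19)
Step 3 (7 new):
  {x₂}  = complement {x₁,x₃,x₄,x₅}
  {x₃}  = complement {x₁,x₂,x₄,x₅}
  {x₄}  = complement {x₁,x₂,x₃,x₅}
  {x₅}  = complement {x₁,x₂,x₃,x₄}
  {x₂,x₅}  = complement {x₁,x₃,x₄}
  {x₃,x₅}  = complement {x₁,x₂,x₄}
  {x₄,x₅}  = complement {x₁,x₂,x₃}
  (now 26)
Step 4 adds 6:
  {x₁,x₂}  = {x₂} ∪ {x₁}
  {x₁,x₃}  = {x₃} ∪ {x₁}
  {x₁,x₄}  = {x₄} ∪ {x₁}
  {x₂,x₃,x₅}  = {x₂,x₅} ∪ {x₃}
  {x₂,x₄,x₅}  = {x₂,x₅} ∪ {x₄,x₅}
  {x₃,x₄,x₅}  = {x₃,x₄} ∪ {x₅}
  (now 32)
Step 5: no new sets; the family is a σ-algebra.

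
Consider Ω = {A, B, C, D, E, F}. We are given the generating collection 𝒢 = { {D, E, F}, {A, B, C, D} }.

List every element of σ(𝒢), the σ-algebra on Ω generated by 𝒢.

|σ(𝒢)| = 8.  σ(𝒢) = { ∅, {D}, {E, F}, {A, B, C}, {D, E, F}, {A, B, C, D}, {A, B, C, E, F}, Ω }

Trace:
Take S₀ = 𝒢 ∪ {∅, Ω} = { ∅, {D, E, F}, {A, B, C, D}, Ω }.
Round 1: +2 →
  {E, F}  = {A, B, C, D}ᶜ
  {A, B, C}  = {D, E, F}ᶜ
Round 2: 1 new —
  {A, B, C, E, F}  = {A, B, C} ∪ {E, F}
Round 3 adds 1:
  {D}  = {A, B, C, E, F}ᶜ
Round 4: already closed under ᶜ and ∪.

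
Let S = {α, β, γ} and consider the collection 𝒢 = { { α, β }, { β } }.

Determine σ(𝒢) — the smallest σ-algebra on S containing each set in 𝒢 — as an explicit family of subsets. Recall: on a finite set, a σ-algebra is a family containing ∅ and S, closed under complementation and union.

Answer: σ(𝒢) = { {  }, { α }, { β }, { γ }, { α, β }, { α, γ }, { β, γ }, S }

Check:
Take S₀ = 𝒢 ∪ {∅, S} = { {  }, { β }, { α, β }, S }.
Pass 1. New:
  { γ }  = { α, β }ᶜ
  { α, γ }  = { β }ᶜ
Pass 2 adds 1:
  { β, γ }  = { γ } ∪ { β }
Pass 3 adds 1:
  { α }  = { β, γ }ᶜ
Pass 4: closed — nothing new.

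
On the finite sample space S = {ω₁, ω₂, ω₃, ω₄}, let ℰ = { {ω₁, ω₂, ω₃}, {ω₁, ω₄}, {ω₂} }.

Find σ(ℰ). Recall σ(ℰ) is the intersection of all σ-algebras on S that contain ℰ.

Seed the family with ℰ together with ∅ and S: { ∅, {ω₂}, {ω₁, ω₄}, {ω₁, ω₂, ω₃}, S }.
Iteration 1: 4 new —
  {ω₄}  = complement {ω₁, ω₂, ω₃}
  {ω₂, ω₃}  = complement {ω₁, ω₄}
  {ω₁, ω₂, ω₄}  = {ω₁, ω₄} ∪ {ω₂}
  {ω₁, ω₃, ω₄}  = complement {ω₂}
  — 9 sets.
Iteration 2 (3 new):
  {ω₃}  = complement {ω₁, ω₂, ω₄}
  {ω₂, ω₄}  = {ω₂} ∪ {ω₄}
  {ω₂, ω₃, ω₄}  = {ω₂, ω₃} ∪ {ω₄}
  — 12 sets.
Iteration 3 adds 3:
  {ω₁}  = complement {ω₂, ω₃, ω₄}
  {ω₁, ω₃}  = complement {ω₂, ω₄}
  {ω₃, ω₄}  = {ω₃} ∪ {ω₄}
  — 15 sets.
Iteration 4. New:
  {ω₁, ω₂}  = complement {ω₃, ω₄}
  — 16 sets.
Iteration 5: already closed under ᶜ and ∪.

Therefore σ(ℰ) = { ∅, {ω₁}, {ω₂}, {ω₃}, {ω₄}, {ω₁, ω₂}, {ω₁, ω₃}, {ω₁, ω₄}, {ω₂, ω₃}, {ω₂, ω₄}, {ω₃, ω₄}, {ω₁, ω₂, ω₃}, {ω₁, ω₂, ω₄}, {ω₁, ω₃, ω₄}, {ω₂, ω₃, ω₄}, S } (|σ(ℰ)| = 16).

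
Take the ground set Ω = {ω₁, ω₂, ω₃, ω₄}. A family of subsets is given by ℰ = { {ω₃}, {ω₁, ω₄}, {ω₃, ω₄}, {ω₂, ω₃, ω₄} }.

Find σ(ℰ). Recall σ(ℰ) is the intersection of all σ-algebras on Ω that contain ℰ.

Initial family (6 sets): { ∅, {ω₃}, {ω₁, ω₄}, {ω₃, ω₄}, {ω₂, ω₃, ω₄}, Ω }.
Pass 1: +5 →
  {ω₁}  = complement {ω₂, ω₃, ω₄}
  {ω₁, ω₂}  = complement {ω₃, ω₄}
  {ω₂, ω₃}  = complement {ω₁, ω₄}
  {ω₁, ω₂, ω₄}  = complement {ω₃}
  {ω₁, ω₃, ω₄}  = {ω₃} ∪ {ω₁, ω₄}
  |family| = 11
Pass 2 adds 3:
  {ω₂}  = complement {ω₁, ω₃, ω₄}
  {ω₁, ω₃}  = {ω₃} ∪ {ω₁}
  {ω₁, ω₂, ω₃}  = {ω₁, ω₂} ∪ {ω₃}
  |family| = 14
Pass 3. New:
  {ω₄}  = complement {ω₁, ω₂, ω₃}
  {ω₂, ω₄}  = complement {ω₁, ω₃}
  |family| = 16
Pass 4: stable.

Hence σ(ℰ) has 16 members: { ∅, {ω₁}, {ω₂}, {ω₃}, {ω₄}, {ω₁, ω₂}, {ω₁, ω₃}, {ω₁, ω₄}, {ω₂, ω₃}, {ω₂, ω₄}, {ω₃, ω₄}, {ω₁, ω₂, ω₃}, {ω₁, ω₂, ω₄}, {ω₁, ω₃, ω₄}, {ω₂, ω₃, ω₄}, Ω }.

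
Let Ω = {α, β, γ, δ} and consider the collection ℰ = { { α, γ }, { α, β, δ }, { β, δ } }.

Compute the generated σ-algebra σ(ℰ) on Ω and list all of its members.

Initial family (5 sets): { {  }, { α, γ }, { β, δ }, { α, β, δ }, Ω }.
Step 1. New:
  { γ }  = Ω∖{ α, β, δ }
  — 6 sets.
Step 2. New:
  { β, γ, δ }  = { γ } ∪ { β, δ }
  — 7 sets.
Step 3. New:
  { α }  = Ω∖{ β, γ, δ }
  — 8 sets.
Step 4: no new sets; the family is a σ-algebra.

σ(ℰ) = { {  }, { α }, { γ }, { α, γ }, { β, δ }, { α, β, δ }, { β, γ, δ }, Ω }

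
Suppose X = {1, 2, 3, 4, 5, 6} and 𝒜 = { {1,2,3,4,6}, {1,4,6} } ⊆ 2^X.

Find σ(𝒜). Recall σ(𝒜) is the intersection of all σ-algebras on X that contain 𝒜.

σ(𝒜) (8 sets): { {}, {5}, {2,3}, {1,4,6}, {2,3,5}, {1,4,5,6}, {1,2,3,4,6}, X }

Trace:
Initial family (4 sets): { {}, {1,4,6}, {1,2,3,4,6}, X }.
Step 1 adds 2:
  {5}  = ᶜ of {1,2,3,4,6}
  {2,3,5}  = ᶜ of {1,4,6}
  — 6 sets.
Step 2 (1 new):
  {1,4,5,6}  = {1,4,6} ∪ {5}
  — 7 sets.
Step 3: 1 new —
  {2,3}  = ᶜ of {1,4,5,6}
  — 8 sets.
Step 4: closed — nothing new.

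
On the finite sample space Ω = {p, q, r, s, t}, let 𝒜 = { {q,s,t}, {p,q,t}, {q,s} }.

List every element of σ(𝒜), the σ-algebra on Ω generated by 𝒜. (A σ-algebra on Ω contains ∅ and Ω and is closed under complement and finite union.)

σ(𝒜) = { {}, {p}, {q}, {r}, {s}, {t}, {p,q}, {p,r}, {p,s}, {p,t}, {q,r}, {q,s}, {q,t}, {r,s}, {r,t}, {s,t}, {p,q,r}, {p,q,s}, {p,q,t}, {p,r,s}, {p,r,t}, {p,s,t}, {q,r,s}, {q,r,t}, {q,s,t}, {r,s,t}, {p,q,r,s}, {p,q,r,t}, {p,q,s,t}, {p,r,s,t}, {q,r,s,t}, Ω }

Trace:
Seed the family with 𝒜 together with ∅ and Ω: { {}, {q,s}, {p,q,t}, {q,s,t}, Ω }.
Round 1: 4 new —
  {p,r}  = Ω∖{q,s,t}
  {r,s}  = Ω∖{p,q,t}
  {p,r,t}  = Ω∖{q,s}
  {p,q,s,t}  = {p,q,t} ∪ {q,s}
  [9 total]
Round 2. New:
  {r}  = Ω∖{p,q,s,t}
  {p,r,s}  = {r,s} ∪ {p,r}
  {q,r,s}  = {r,s} ∪ {q,s}
  {p,q,r,s}  = {p,r} ∪ {q,s}
  {p,q,r,t}  = {p,r,t} ∪ {p,q,t}
  {p,r,s,t}  = {r,s} ∪ {p,r,t}
  {q,r,s,t}  = {r,s} ∪ {q,s,t}
  [16 total]
Round 3. New:
  {p}  = Ω∖{q,r,s,t}
  {q}  = Ω∖{p,r,s,t}
  {s}  = Ω∖{p,q,r,t}
  {t}  = Ω∖{p,q,r,s}
  {p,t}  = Ω∖{q,r,s}
  {q,t}  = Ω∖{p,r,s}
  [22 total]
Round 4. New:
  {p,q}  = {q} ∪ {p}
  {p,s}  = {s} ∪ {p}
  {q,r}  = {q} ∪ {r}
  {r,t}  = {t} ∪ {r}
  {s,t}  = {t} ∪ {s}
  {p,q,r}  = {q} ∪ {p,r}
  {p,q,s}  = {q,s} ∪ {p}
  {p,s,t}  = {p,t} ∪ {s}
  {q,r,t}  = {q,t} ∪ {r}
  {r,s,t}  = {r,s} ∪ {t}
  [32 total]
After Round 5 the family is unchanged; done.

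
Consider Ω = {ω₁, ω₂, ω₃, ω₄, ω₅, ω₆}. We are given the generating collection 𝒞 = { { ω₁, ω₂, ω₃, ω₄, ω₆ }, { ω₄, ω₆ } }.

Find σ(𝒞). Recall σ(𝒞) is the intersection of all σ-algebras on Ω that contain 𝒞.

Seed the family with 𝒞 together with ∅ and Ω: { {  }, { ω₄, ω₆ }, { ω₁, ω₂, ω₃, ω₄, ω₆ }, Ω }.
Iteration 1 (2 new):
  { ω₅ }  = complement { ω₁, ω₂, ω₃, ω₄, ω₆ }
  { ω₁, ω₂, ω₃, ω₅ }  = complement { ω₄, ω₆ }
  — 6 sets.
Iteration 2 adds 1:
  { ω₄, ω₅, ω₆ }  = { ω₄, ω₆ } ∪ { ω₅ }
  — 7 sets.
Iteration 3. New:
  { ω₁, ω₂, ω₃ }  = complement { ω₄, ω₅, ω₆ }
  — 8 sets.
After Iteration 4 the family is unchanged; done.

Hence σ(𝒞) has 8 members: { {  }, { ω₅ }, { ω₄, ω₆ }, { ω₁, ω₂, ω₃ }, { ω₄, ω₅, ω₆ }, { ω₁, ω₂, ω₃, ω₅ }, { ω₁, ω₂, ω₃, ω₄, ω₆ }, Ω }.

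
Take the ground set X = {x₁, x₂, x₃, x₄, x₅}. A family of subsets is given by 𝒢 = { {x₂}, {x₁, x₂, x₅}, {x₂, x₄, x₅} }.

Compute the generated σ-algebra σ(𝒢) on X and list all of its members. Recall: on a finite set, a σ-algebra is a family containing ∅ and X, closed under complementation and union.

Take S₀ = 𝒢 ∪ {∅, X} = { {}, {x₂}, {x₁, x₂, x₅}, {x₂, x₄, x₅}, X }.
Step 1 adds 4:
  {x₁, x₃}  = ᶜ of {x₂, x₄, x₅}
  {x₃, x₄}  = ᶜ of {x₁, x₂, x₅}
  {x₁, x₂, x₄, x₅}  = {x₁, x₂, x₅} ∪ {x₂, x₄, x₅}
  {x₁, x₃, x₄, x₅}  = ᶜ of {x₂}
  (now 9)
Step 2 (6 new):
  {x₃}  = ᶜ of {x₁, x₂, x₄, x₅}
  {x₁, x₂, x₃}  = {x₂} ∪ {x₁, x₃}
  {x₁, x₃, x₄}  = {x₃, x₄} ∪ {x₁, x₃}
  {x₂, x₃, x₄}  = {x₃, x₄} ∪ {x₂}
  {x₁, x₂, x₃, x₅}  = {x₁, x₂, x₅} ∪ {x₁, x₃}
  {x₂, x₃, x₄, x₅}  = {x₃, x₄} ∪ {x₂, x₄, x₅}
  (now 15)
Step 3: 7 new —
  {x₁}  = ᶜ of {x₂, x₃, x₄, x₅}
  {x₄}  = ᶜ of {x₁, x₂, x₃, x₅}
  {x₁, x₅}  = ᶜ of {x₂, x₃, x₄}
  {x₂, x₃}  = {x₃} ∪ {x₂}
  {x₂, x₅}  = ᶜ of {x₁, x₃, x₄}
  {x₄, x₅}  = ᶜ of {x₁, x₂, x₃}
  {x₁, x₂, x₃, x₄}  = {x₃, x₄} ∪ {x₁, x₂, x₃}
  (now 22)
Step 4. New:
  {x₅}  = ᶜ of {x₁, x₂, x₃, x₄}
  {x₁, x₂}  = {x₂} ∪ {x₁}
  {x₁, x₄}  = {x₄} ∪ {x₁}
  {x₂, x₄}  = {x₂} ∪ {x₄}
  {x₁, x₃, x₅}  = {x₁, x₃} ∪ {x₁, x₅}
  {x₁, x₄, x₅}  = ᶜ of {x₂, x₃}
  {x₂, x₃, x₅}  = {x₂, x₅} ∪ {x₃}
  {x₃, x₄, x₅}  = {x₃, x₄} ∪ {x₄, x₅}
  (now 30)
Step 5: +2 →
  {x₃, x₅}  = {x₅} ∪ {x₃}
  {x₁, x₂, x₄}  = {x₁, x₂} ∪ {x₁, x₄}
  (now 32)
Step 6: closed — nothing new.

Hence σ(𝒢) has 32 members: { {}, {x₁}, {x₂}, {x₃}, {x₄}, {x₅}, {x₁, x₂}, {x₁, x₃}, {x₁, x₄}, {x₁, x₅}, {x₂, x₃}, {x₂, x₄}, {x₂, x₅}, {x₃, x₄}, {x₃, x₅}, {x₄, x₅}, {x₁, x₂, x₃}, {x₁, x₂, x₄}, {x₁, x₂, x₅}, {x₁, x₃, x₄}, {x₁, x₃, x₅}, {x₁, x₄, x₅}, {x₂, x₃, x₄}, {x₂, x₃, x₅}, {x₂, x₄, x₅}, {x₃, x₄, x₅}, {x₁, x₂, x₃, x₄}, {x₁, x₂, x₃, x₅}, {x₁, x₂, x₄, x₅}, {x₁, x₃, x₄, x₅}, {x₂, x₃, x₄, x₅}, X }.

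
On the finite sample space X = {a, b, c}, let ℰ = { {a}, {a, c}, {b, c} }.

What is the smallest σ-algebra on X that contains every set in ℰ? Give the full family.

|σ(ℰ)| = 8.  σ(ℰ) = { ∅, {a}, {b}, {c}, {a, b}, {a, c}, {b, c}, X }

Working:
Take S₀ = ℰ ∪ {∅, X} = { ∅, {a}, {a, c}, {b, c}, X }.
Round 1. New:
  {b}  = X∖{a, c}
  [6 total]
Round 2 adds 1:
  {a, b}  = {b} ∪ {a}
  [7 total]
Round 3. New:
  {c}  = X∖{a, b}
  [8 total]
Round 4: closed — nothing new.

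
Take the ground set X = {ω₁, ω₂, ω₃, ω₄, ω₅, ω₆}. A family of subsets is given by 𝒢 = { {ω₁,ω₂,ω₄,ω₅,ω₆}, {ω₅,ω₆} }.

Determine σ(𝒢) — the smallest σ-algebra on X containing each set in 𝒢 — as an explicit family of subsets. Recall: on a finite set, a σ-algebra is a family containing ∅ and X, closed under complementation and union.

|σ(𝒢)| = 8.  σ(𝒢) = { {}, {ω₃}, {ω₅,ω₆}, {ω₁,ω₂,ω₄}, {ω₃,ω₅,ω₆}, {ω₁,ω₂,ω₃,ω₄}, {ω₁,ω₂,ω₄,ω₅,ω₆}, X }

Trace:
Seed the family with 𝒢 together with ∅ and X: { {}, {ω₅,ω₆}, {ω₁,ω₂,ω₄,ω₅,ω₆}, X }.
Iteration 1: 2 new —
  {ω₃}  = {ω₁,ω₂,ω₄,ω₅,ω₆}ᶜ
  {ω₁,ω₂,ω₃,ω₄}  = {ω₅,ω₆}ᶜ
  [6 total]
Iteration 2: +1 →
  {ω₃,ω₅,ω₆}  = {ω₃} ∪ {ω₅,ω₆}
  [7 total]
Iteration 3 (1 new):
  {ω₁,ω₂,ω₄}  = {ω₃,ω₅,ω₆}ᶜ
  [8 total]
After Iteration 4 the family is unchanged; done.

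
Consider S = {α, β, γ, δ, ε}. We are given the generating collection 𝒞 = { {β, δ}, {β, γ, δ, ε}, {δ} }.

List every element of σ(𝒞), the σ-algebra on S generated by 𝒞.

Answer: σ(𝒞) = { {}, {α}, {β}, {δ}, {α, β}, {α, δ}, {β, δ}, {γ, ε}, {α, β, δ}, {α, γ, ε}, {β, γ, ε}, {γ, δ, ε}, {α, β, γ, ε}, {α, γ, δ, ε}, {β, γ, δ, ε}, S }

Trace:
Take S₀ = 𝒞 ∪ {∅, S} = { {}, {δ}, {β, δ}, {β, γ, δ, ε}, S }.
Round 1 (3 new):
  {α}  = {β, γ, δ, ε}ᶜ
  {α, γ, ε}  = {β, δ}ᶜ
  {α, β, γ, ε}  = {δ}ᶜ
Round 2: +3 →
  {α, δ}  = {δ} ∪ {α}
  {α, β, δ}  = {β, δ} ∪ {α}
  {α, γ, δ, ε}  = {δ} ∪ {α, γ, ε}
Round 3: 3 new —
  {β}  = {α, γ, δ, ε}ᶜ
  {γ, ε}  = {α, β, δ}ᶜ
  {β, γ, ε}  = {α, δ}ᶜ
Round 4. New:
  {α, β}  = {β} ∪ {α}
  {γ, δ, ε}  = {δ} ∪ {γ, ε}
Round 5: closed — nothing new.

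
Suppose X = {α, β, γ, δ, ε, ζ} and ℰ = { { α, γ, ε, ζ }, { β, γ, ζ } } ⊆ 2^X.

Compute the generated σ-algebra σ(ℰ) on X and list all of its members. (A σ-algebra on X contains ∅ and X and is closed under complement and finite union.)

Begin from { {  }, { β, γ, ζ }, { α, γ, ε, ζ }, X } (that is, ℰ plus ∅ and X).
Iteration 1: 3 new —
  { β, δ }  = { α, γ, ε, ζ }ᶜ
  { α, δ, ε }  = { β, γ, ζ }ᶜ
  { α, β, γ, ε, ζ }  = { β, γ, ζ } ∪ { α, γ, ε, ζ }
  — 7 sets.
Iteration 2: 4 new —
  { δ }  = { α, β, γ, ε, ζ }ᶜ
  { α, β, δ, ε }  = { α, δ, ε } ∪ { β, δ }
  { β, γ, δ, ζ }  = { β, γ, ζ } ∪ { β, δ }
  { α, γ, δ, ε, ζ }  = { α, δ, ε } ∪ { α, γ, ε, ζ }
  — 11 sets.
Iteration 3: 3 new —
  { β }  = { α, γ, δ, ε, ζ }ᶜ
  { α, ε }  = { β, γ, δ, ζ }ᶜ
  { γ, ζ }  = { α, β, δ, ε }ᶜ
  — 14 sets.
Iteration 4. New:
  { α, β, ε }  = { α, ε } ∪ { β }
  { γ, δ, ζ }  = { γ, ζ } ∪ { δ }
  — 16 sets.
Iteration 5: stable.

σ(ℰ) = { {  }, { β }, { δ }, { α, ε }, { β, δ }, { γ, ζ }, { α, β, ε }, { α, δ, ε }, { β, γ, ζ }, { γ, δ, ζ }, { α, β, δ, ε }, { α, γ, ε, ζ }, { β, γ, δ, ζ }, { α, β, γ, ε, ζ }, { α, γ, δ, ε, ζ }, X }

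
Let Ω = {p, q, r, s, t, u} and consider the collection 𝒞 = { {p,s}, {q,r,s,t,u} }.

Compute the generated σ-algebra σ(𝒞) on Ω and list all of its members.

Seed the family with 𝒞 together with ∅ and Ω: { {}, {p,s}, {q,r,s,t,u}, Ω }.
Iteration 1. New:
  {p}  = Ω∖{q,r,s,t,u}
  {q,r,t,u}  = Ω∖{p,s}
  (now 6)
Iteration 2 adds 1:
  {p,q,r,t,u}  = {q,r,t,u} ∪ {p}
  (now 7)
Iteration 3 adds 1:
  {s}  = Ω∖{p,q,r,t,u}
  (now 8)
After Iteration 4 the family is unchanged; done.

Therefore σ(𝒞) = { {}, {p}, {s}, {p,s}, {q,r,t,u}, {p,q,r,t,u}, {q,r,s,t,u}, Ω } (|σ(𝒞)| = 8).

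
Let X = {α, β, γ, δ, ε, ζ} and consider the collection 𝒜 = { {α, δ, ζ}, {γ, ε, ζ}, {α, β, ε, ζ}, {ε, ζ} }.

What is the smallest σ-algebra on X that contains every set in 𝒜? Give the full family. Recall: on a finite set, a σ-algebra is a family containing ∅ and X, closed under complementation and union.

Take S₀ = 𝒜 ∪ {∅, X} = { ∅, {ε, ζ}, {α, δ, ζ}, {γ, ε, ζ}, {α, β, ε, ζ}, X }.
Iteration 1: 8 new —
  {γ, δ}  = {α, β, ε, ζ}ᶜ
  {α, β, δ}  = {γ, ε, ζ}ᶜ
  {β, γ, ε}  = {α, δ, ζ}ᶜ
  {α, β, γ, δ}  = {ε, ζ}ᶜ
  {α, δ, ε, ζ}  = {ε, ζ} ∪ {α, δ, ζ}
  {α, β, γ, ε, ζ}  = {γ, ε, ζ} ∪ {α, β, ε, ζ}
  {α, β, δ, ε, ζ}  = {α, δ, ζ} ∪ {α, β, ε, ζ}
  {α, γ, δ, ε, ζ}  = {γ, ε, ζ} ∪ {α, δ, ζ}
  (now 14)
Iteration 2. New:
  {β}  = {α, γ, δ, ε, ζ}ᶜ
  {γ}  = {α, β, δ, ε, ζ}ᶜ
  {δ}  = {α, β, γ, ε, ζ}ᶜ
  {β, γ}  = {α, δ, ε, ζ}ᶜ
  {α, β, δ, ζ}  = {α, δ, ζ} ∪ {α, β, δ}
  {α, γ, δ, ζ}  = {γ, δ} ∪ {α, δ, ζ}
  {β, γ, δ, ε}  = {γ, δ} ∪ {β, γ, ε}
  {β, γ, ε, ζ}  = {ε, ζ} ∪ {β, γ, ε}
  {γ, δ, ε, ζ}  = {γ, δ} ∪ {ε, ζ}
  {α, β, γ, δ, ε}  = {α, β, δ} ∪ {β, γ, ε}
  {α, β, γ, δ, ζ}  = {α, δ, ζ} ∪ {α, β, γ, δ}
  (now 25)
Iteration 3: 12 new —
  {ε}  = {α, β, γ, δ, ζ}ᶜ
  {ζ}  = {α, β, γ, δ, ε}ᶜ
  {α, β}  = {γ, δ, ε, ζ}ᶜ
  {α, δ}  = {β, γ, ε, ζ}ᶜ
  {α, ζ}  = {β, γ, δ, ε}ᶜ
  {β, δ}  = {β} ∪ {δ}
  {β, ε}  = {α, γ, δ, ζ}ᶜ
  {γ, ε}  = {α, β, δ, ζ}ᶜ
  {β, γ, δ}  = {γ, δ} ∪ {β}
  {β, ε, ζ}  = {ε, ζ} ∪ {β}
  {δ, ε, ζ}  = {ε, ζ} ∪ {δ}
  {β, γ, δ, ε, ζ}  = {γ, δ} ∪ {β, γ, ε, ζ}
  (now 37)
Iteration 4 (24 new):
  {α}  = {β, γ, δ, ε, ζ}ᶜ
  {β, ζ}  = {β} ∪ {ζ}
  {γ, ζ}  = {ζ} ∪ {γ}
  {δ, ε}  = {ε} ∪ {δ}
  {δ, ζ}  = {ζ} ∪ {δ}
  {α, β, γ}  = {δ, ε, ζ}ᶜ
  {α, β, ε}  = {β, ε} ∪ {α, β}
  {α, β, ζ}  = {α, β} ∪ {α, ζ}
  {α, γ, δ}  = {β, ε, ζ}ᶜ
  {α, γ, ζ}  = {α, ζ} ∪ {γ}
  {α, δ, ε}  = {ε} ∪ {α, δ}
  {α, ε, ζ}  = {β, γ, δ}ᶜ
  {β, γ, ζ}  = {ζ} ∪ {β, γ}
  {β, δ, ε}  = {β, ε} ∪ {δ}
  {β, δ, ζ}  = {ζ} ∪ {β, δ}
  {γ, δ, ε}  = {γ, δ} ∪ {ε}
  {γ, δ, ζ}  = {γ, δ} ∪ {ζ}
  {α, β, γ, ε}  = {α, β} ∪ {β, γ, ε}
  {α, β, γ, ζ}  = {α, ζ} ∪ {β, γ}
  {α, β, δ, ε}  = {β, ε} ∪ {α, β, δ}
  {α, γ, δ, ε}  = {α, δ} ∪ {γ, ε}
  {α, γ, ε, ζ}  = {β, δ}ᶜ
  {β, γ, δ, ζ}  = {β, γ, δ} ∪ {ζ}
  {β, δ, ε, ζ}  = {β, ε} ∪ {δ, ε, ζ}
  (now 61)
Iteration 5. New:
  {α, γ}  = {β, δ, ε, ζ}ᶜ
  {α, ε}  = {β, γ, δ, ζ}ᶜ
  {α, γ, ε}  = {β, δ, ζ}ᶜ
  (now 64)
Iteration 6: stable.

Therefore σ(𝒜) = { ∅, {α}, {β}, {γ}, {δ}, {ε}, {ζ}, {α, β}, {α, γ}, {α, δ}, {α, ε}, {α, ζ}, {β, γ}, {β, δ}, {β, ε}, {β, ζ}, {γ, δ}, {γ, ε}, {γ, ζ}, {δ, ε}, {δ, ζ}, {ε, ζ}, {α, β, γ}, {α, β, δ}, {α, β, ε}, {α, β, ζ}, {α, γ, δ}, {α, γ, ε}, {α, γ, ζ}, {α, δ, ε}, {α, δ, ζ}, {α, ε, ζ}, {β, γ, δ}, {β, γ, ε}, {β, γ, ζ}, {β, δ, ε}, {β, δ, ζ}, {β, ε, ζ}, {γ, δ, ε}, {γ, δ, ζ}, {γ, ε, ζ}, {δ, ε, ζ}, {α, β, γ, δ}, {α, β, γ, ε}, {α, β, γ, ζ}, {α, β, δ, ε}, {α, β, δ, ζ}, {α, β, ε, ζ}, {α, γ, δ, ε}, {α, γ, δ, ζ}, {α, γ, ε, ζ}, {α, δ, ε, ζ}, {β, γ, δ, ε}, {β, γ, δ, ζ}, {β, γ, ε, ζ}, {β, δ, ε, ζ}, {γ, δ, ε, ζ}, {α, β, γ, δ, ε}, {α, β, γ, δ, ζ}, {α, β, γ, ε, ζ}, {α, β, δ, ε, ζ}, {α, γ, δ, ε, ζ}, {β, γ, δ, ε, ζ}, X } (|σ(𝒜)| = 64).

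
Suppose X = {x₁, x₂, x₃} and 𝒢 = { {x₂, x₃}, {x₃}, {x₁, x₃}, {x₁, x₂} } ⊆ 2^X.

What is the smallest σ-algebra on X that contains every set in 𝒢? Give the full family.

|σ(𝒢)| = 8.  σ(𝒢) = { {}, {x₁}, {x₂}, {x₃}, {x₁, x₂}, {x₁, x₃}, {x₂, x₃}, X }

Trace:
Take S₀ = 𝒢 ∪ {∅, X} = { {}, {x₃}, {x₁, x₂}, {x₁, x₃}, {x₂, x₃}, X }.
Step 1. New:
  {x₁}  = {x₂, x₃}ᶜ
  {x₂}  = {x₁, x₃}ᶜ
After Step 2 the family is unchanged; done.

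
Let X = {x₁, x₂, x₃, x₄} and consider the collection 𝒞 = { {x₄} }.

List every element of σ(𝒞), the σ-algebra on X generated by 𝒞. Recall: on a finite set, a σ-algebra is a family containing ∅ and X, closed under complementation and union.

Seed the family with 𝒞 together with ∅ and X: { {}, {x₄}, X }.
Pass 1: +1 →
  {x₁,x₂,x₃}  = ᶜ of {x₄}
  (now 4)
Pass 2: stable.

Hence σ(𝒞) has 4 members: { {}, {x₄}, {x₁,x₂,x₃}, X }.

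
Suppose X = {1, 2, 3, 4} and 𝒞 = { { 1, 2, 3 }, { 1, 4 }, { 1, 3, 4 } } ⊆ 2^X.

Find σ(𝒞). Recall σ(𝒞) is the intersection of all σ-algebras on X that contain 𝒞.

Seed the family with 𝒞 together with ∅ and X: { {  }, { 1, 4 }, { 1, 2, 3 }, { 1, 3, 4 }, X }.
Round 1: 3 new —
  { 2 }  = X∖{ 1, 3, 4 }
  { 4 }  = X∖{ 1, 2, 3 }
  { 2, 3 }  = X∖{ 1, 4 }
  [8 total]
Round 2: +3 →
  { 2, 4 }  = { 4 } ∪ { 2 }
  { 1, 2, 4 }  = { 2 } ∪ { 1, 4 }
  { 2, 3, 4 }  = { 4 } ∪ { 2, 3 }
  [11 total]
Round 3: +3 →
  { 1 }  = X∖{ 2, 3, 4 }
  { 3 }  = X∖{ 1, 2, 4 }
  { 1, 3 }  = X∖{ 2, 4 }
  [14 total]
Round 4. New:
  { 1, 2 }  = { 2 } ∪ { 1 }
  { 3, 4 }  = { 3 } ∪ { 4 }
  [16 total]
Round 5: stable.

|σ(𝒞)| = 16.  σ(𝒞) = { {  }, { 1 }, { 2 }, { 3 }, { 4 }, { 1, 2 }, { 1, 3 }, { 1, 4 }, { 2, 3 }, { 2, 4 }, { 3, 4 }, { 1, 2, 3 }, { 1, 2, 4 }, { 1, 3, 4 }, { 2, 3, 4 }, X }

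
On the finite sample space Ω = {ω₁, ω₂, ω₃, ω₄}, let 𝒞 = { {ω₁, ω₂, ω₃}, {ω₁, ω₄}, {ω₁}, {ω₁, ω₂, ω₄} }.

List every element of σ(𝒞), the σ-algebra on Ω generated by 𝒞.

Answer: σ(𝒞) = { {}, {ω₁}, {ω₂}, {ω₃}, {ω₄}, {ω₁, ω₂}, {ω₁, ω₃}, {ω₁, ω₄}, {ω₂, ω₃}, {ω₂, ω₄}, {ω₃, ω₄}, {ω₁, ω₂, ω₃}, {ω₁, ω₂, ω₄}, {ω₁, ω₃, ω₄}, {ω₂, ω₃, ω₄}, Ω }

Check:
Initial family (6 sets): { {}, {ω₁}, {ω₁, ω₄}, {ω₁, ω₂, ω₃}, {ω₁, ω₂, ω₄}, Ω }.
Round 1: +4 →
  {ω₃}  = Ω∖{ω₁, ω₂, ω₄}
  {ω₄}  = Ω∖{ω₁, ω₂, ω₃}
  {ω₂, ω₃}  = Ω∖{ω₁, ω₄}
  {ω₂, ω₃, ω₄}  = Ω∖{ω₁}
Round 2. New:
  {ω₁, ω₃}  = {ω₃} ∪ {ω₁}
  {ω₃, ω₄}  = {ω₃} ∪ {ω₄}
  {ω₁, ω₃, ω₄}  = {ω₃} ∪ {ω₁, ω₄}
Round 3 (3 new):
  {ω₂}  = Ω∖{ω₁, ω₃, ω₄}
  {ω₁, ω₂}  = Ω∖{ω₃, ω₄}
  {ω₂, ω₄}  = Ω∖{ω₁, ω₃}
Round 4 adds nothing — fixpoint reached.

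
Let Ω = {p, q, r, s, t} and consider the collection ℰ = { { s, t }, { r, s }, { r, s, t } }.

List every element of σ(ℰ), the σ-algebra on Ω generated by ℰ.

σ(ℰ) = { ∅, { r }, { s }, { t }, { p, q }, { r, s }, { r, t }, { s, t }, { p, q, r }, { p, q, s }, { p, q, t }, { r, s, t }, { p, q, r, s }, { p, q, r, t }, { p, q, s, t }, Ω }

Check:
Initial family (5 sets): { ∅, { r, s }, { s, t }, { r, s, t }, Ω }.
Step 1. New:
  { p, q }  = { r, s, t }ᶜ
  { p, q, r }  = { s, t }ᶜ
  { p, q, t }  = { r, s }ᶜ
  (now 8)
Step 2 (3 new):
  { p, q, r, s }  = { r, s } ∪ { p, q, r }
  { p, q, r, t }  = { p, q, t } ∪ { p, q, r }
  { p, q, s, t }  = { s, t } ∪ { p, q, t }
  (now 11)
Step 3: 3 new —
  { r }  = { p, q, s, t }ᶜ
  { s }  = { p, q, r, t }ᶜ
  { t }  = { p, q, r, s }ᶜ
  (now 14)
Step 4 adds 2:
  { r, t }  = { r } ∪ { t }
  { p, q, s }  = { p, q } ∪ { s }
  (now 16)
Step 5: stable.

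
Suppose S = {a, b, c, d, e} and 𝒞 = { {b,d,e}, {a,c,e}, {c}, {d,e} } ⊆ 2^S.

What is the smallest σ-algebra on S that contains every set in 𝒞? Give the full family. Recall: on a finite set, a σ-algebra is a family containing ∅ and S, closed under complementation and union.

|σ(𝒞)| = 32.  σ(𝒞) = { {}, {a}, {b}, {c}, {d}, {e}, {a,b}, {a,c}, {a,d}, {a,e}, {b,c}, {b,d}, {b,e}, {c,d}, {c,e}, {d,e}, {a,b,c}, {a,b,d}, {a,b,e}, {a,c,d}, {a,c,e}, {a,d,e}, {b,c,d}, {b,c,e}, {b,d,e}, {c,d,e}, {a,b,c,d}, {a,b,c,e}, {a,b,d,e}, {a,c,d,e}, {b,c,d,e}, S }

Trace:
Seed the family with 𝒞 together with ∅ and S: { {}, {c}, {d,e}, {a,c,e}, {b,d,e}, S }.
Round 1: +7 →
  {a,c}  = ᶜ of {b,d,e}
  {b,d}  = ᶜ of {a,c,e}
  {a,b,c}  = ᶜ of {d,e}
  {c,d,e}  = {d,e} ∪ {c}
  {a,b,d,e}  = ᶜ of {c}
  {a,c,d,e}  = {d,e} ∪ {a,c,e}
  {b,c,d,e}  = {c} ∪ {b,d,e}
Round 2 adds 6:
  {a}  = ᶜ of {b,c,d,e}
  {b}  = ᶜ of {a,c,d,e}
  {a,b}  = ᶜ of {c,d,e}
  {b,c,d}  = {c} ∪ {b,d}
  {a,b,c,d}  = {a,b,c} ∪ {b,d}
  {a,b,c,e}  = {a,b,c} ∪ {a,c,e}
Round 3 (6 new):
  {d}  = ᶜ of {a,b,c,e}
  {e}  = ᶜ of {a,b,c,d}
  {a,e}  = ᶜ of {b,c,d}
  {b,c}  = {b} ∪ {c}
  {a,b,d}  = {b,d} ∪ {a,b}
  {a,d,e}  = {d,e} ∪ {a}
Round 4: 7 new —
  {a,d}  = {d} ∪ {a}
  {b,e}  = {b} ∪ {e}
  {c,d}  = {c} ∪ {d}
  {c,e}  = ᶜ of {a,b,d}
  {a,b,e}  = {a,b} ∪ {e}
  {a,c,d}  = {a,c} ∪ {d}
  {b,c,e}  = {e} ∪ {b,c}
Round 5: already closed under ᶜ and ∪.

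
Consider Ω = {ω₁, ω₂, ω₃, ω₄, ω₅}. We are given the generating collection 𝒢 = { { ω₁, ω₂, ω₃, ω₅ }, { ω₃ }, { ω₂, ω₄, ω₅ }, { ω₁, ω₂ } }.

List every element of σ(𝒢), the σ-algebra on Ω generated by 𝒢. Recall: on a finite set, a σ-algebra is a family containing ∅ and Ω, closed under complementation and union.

σ(𝒢) (32 sets): { {  }, { ω₁ }, { ω₂ }, { ω₃ }, { ω₄ }, { ω₅ }, { ω₁, ω₂ }, { ω₁, ω₃ }, { ω₁, ω₄ }, { ω₁, ω₅ }, { ω₂, ω₃ }, { ω₂, ω₄ }, { ω₂, ω₅ }, { ω₃, ω₄ }, { ω₃, ω₅ }, { ω₄, ω₅ }, { ω₁, ω₂, ω₃ }, { ω₁, ω₂, ω₄ }, { ω₁, ω₂, ω₅ }, { ω₁, ω₃, ω₄ }, { ω₁, ω₃, ω₅ }, { ω₁, ω₄, ω₅ }, { ω₂, ω₃, ω₄ }, { ω₂, ω₃, ω₅ }, { ω₂, ω₄, ω₅ }, { ω₃, ω₄, ω₅ }, { ω₁, ω₂, ω₃, ω₄ }, { ω₁, ω₂, ω₃, ω₅ }, { ω₁, ω₂, ω₄, ω₅ }, { ω₁, ω₃, ω₄, ω₅ }, { ω₂, ω₃, ω₄, ω₅ }, Ω }

Working:
Start: 𝒢 ∪ {∅, Ω} = { {  }, { ω₃ }, { ω₁, ω₂ }, { ω₂, ω₄, ω₅ }, { ω₁, ω₂, ω₃, ω₅ }, Ω }.
Step 1. New:
  { ω₄ }  = complement { ω₁, ω₂, ω₃, ω₅ }
  { ω₁, ω₃ }  = complement { ω₂, ω₄, ω₅ }
  { ω₁, ω₂, ω₃ }  = { ω₃ } ∪ { ω₁, ω₂ }
  { ω₃, ω₄, ω₅ }  = complement { ω₁, ω₂ }
  { ω₁, ω₂, ω₄, ω₅ }  = complement { ω₃ }
  { ω₂, ω₃, ω₄, ω₅ }  = { ω₃ } ∪ { ω₂, ω₄, ω₅ }
  |family| = 12
Step 2 (7 new):
  { ω₁ }  = complement { ω₂, ω₃, ω₄, ω₅ }
  { ω₃, ω₄ }  = { ω₃ } ∪ { ω₄ }
  { ω₄, ω₅ }  = complement { ω₁, ω₂, ω₃ }
  { ω₁, ω₂, ω₄ }  = { ω₁, ω₂ } ∪ { ω₄ }
  { ω₁, ω₃, ω₄ }  = { ω₁, ω₃ } ∪ { ω₄ }
  { ω₁, ω₂, ω₃, ω₄ }  = { ω₁, ω₂, ω₃ } ∪ { ω₄ }
  { ω₁, ω₃, ω₄, ω₅ }  = { ω₃, ω₄, ω₅ } ∪ { ω₁, ω₃ }
  |family| = 19
Step 3 (7 new):
  { ω₂ }  = complement { ω₁, ω₃, ω₄, ω₅ }
  { ω₅ }  = complement { ω₁, ω₂, ω₃, ω₄ }
  { ω₁, ω₄ }  = { ω₄ } ∪ { ω₁ }
  { ω₂, ω₅ }  = complement { ω₁, ω₃, ω₄ }
  { ω₃, ω₅ }  = complement { ω₁, ω₂, ω₄ }
  { ω₁, ω₂, ω₅ }  = complement { ω₃, ω₄ }
  { ω₁, ω₄, ω₅ }  = { ω₄, ω₅ } ∪ { ω₁ }
  |family| = 26
Step 4. New:
  { ω₁, ω₅ }  = { ω₅ } ∪ { ω₁ }
  { ω₂, ω₃ }  = complement { ω₁, ω₄, ω₅ }
  { ω₂, ω₄ }  = { ω₂ } ∪ { ω₄ }
  { ω₁, ω₃, ω₅ }  = { ω₅ } ∪ { ω₁, ω₃ }
  { ω₂, ω₃, ω₄ }  = { ω₃, ω₄ } ∪ { ω₂ }
  { ω₂, ω₃, ω₅ }  = complement { ω₁, ω₄ }
  |family| = 32
Step 5: closed — nothing new.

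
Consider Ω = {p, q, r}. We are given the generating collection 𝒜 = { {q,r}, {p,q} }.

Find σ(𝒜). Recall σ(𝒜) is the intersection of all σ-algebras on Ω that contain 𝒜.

|σ(𝒜)| = 8.  σ(𝒜) = { ∅, {p}, {q}, {r}, {p,q}, {p,r}, {q,r}, Ω }

Trace:
Take S₀ = 𝒜 ∪ {∅, Ω} = { ∅, {p,q}, {q,r}, Ω }.
Round 1 (2 new):
  {p}  = complement {q,r}
  {r}  = complement {p,q}
  |family| = 6
Round 2 adds 1:
  {p,r}  = {r} ∪ {p}
  |family| = 7
Round 3 (1 new):
  {q}  = complement {p,r}
  |family| = 8
Round 4: stable.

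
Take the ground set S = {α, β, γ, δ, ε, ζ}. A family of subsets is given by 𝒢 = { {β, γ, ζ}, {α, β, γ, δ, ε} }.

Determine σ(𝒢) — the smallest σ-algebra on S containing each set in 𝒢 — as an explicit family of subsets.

Seed the family with 𝒢 together with ∅ and S: { {}, {β, γ, ζ}, {α, β, γ, δ, ε}, S }.
Iteration 1 adds 2:
  {ζ}  = S∖{α, β, γ, δ, ε}
  {α, δ, ε}  = S∖{β, γ, ζ}
  (now 6)
Iteration 2: 1 new —
  {α, δ, ε, ζ}  = {α, δ, ε} ∪ {ζ}
  (now 7)
Iteration 3: 1 new —
  {β, γ}  = S∖{α, δ, ε, ζ}
  (now 8)
Iteration 4: closed — nothing new.

|σ(𝒢)| = 8.  σ(𝒢) = { {}, {ζ}, {β, γ}, {α, δ, ε}, {β, γ, ζ}, {α, δ, ε, ζ}, {α, β, γ, δ, ε}, S }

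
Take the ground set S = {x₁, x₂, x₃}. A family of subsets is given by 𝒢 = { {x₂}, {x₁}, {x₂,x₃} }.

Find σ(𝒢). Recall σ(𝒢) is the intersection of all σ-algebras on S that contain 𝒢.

Take S₀ = 𝒢 ∪ {∅, S} = { {}, {x₁}, {x₂}, {x₂,x₃}, S }.
Round 1 (2 new):
  {x₁,x₂}  = {x₂} ∪ {x₁}
  {x₁,x₃}  = S∖{x₂}
  — 7 sets.
Round 2: +1 →
  {x₃}  = S∖{x₁,x₂}
  — 8 sets.
Round 3: already closed under ᶜ and ∪.

Therefore σ(𝒢) = { {}, {x₁}, {x₂}, {x₃}, {x₁,x₂}, {x₁,x₃}, {x₂,x₃}, S } (|σ(𝒢)| = 8).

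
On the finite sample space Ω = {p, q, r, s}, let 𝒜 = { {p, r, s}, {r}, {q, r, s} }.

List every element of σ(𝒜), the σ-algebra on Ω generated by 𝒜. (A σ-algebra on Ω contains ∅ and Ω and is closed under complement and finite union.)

Begin from { {}, {r}, {p, r, s}, {q, r, s}, Ω } (that is, 𝒜 plus ∅ and Ω).
Pass 1. New:
  {p}  = {q, r, s}ᶜ
  {q}  = {p, r, s}ᶜ
  {p, q, s}  = {r}ᶜ
  (now 8)
Pass 2 (3 new):
  {p, q}  = {q} ∪ {p}
  {p, r}  = {r} ∪ {p}
  {q, r}  = {r} ∪ {q}
  (now 11)
Pass 3 (4 new):
  {p, s}  = {q, r}ᶜ
  {q, s}  = {p, r}ᶜ
  {r, s}  = {p, q}ᶜ
  {p, q, r}  = {r} ∪ {p, q}
  (now 15)
Pass 4. New:
  {s}  = {p, q, r}ᶜ
  (now 16)
Pass 5 adds nothing — fixpoint reached.

σ(𝒜) = { {}, {p}, {q}, {r}, {s}, {p, q}, {p, r}, {p, s}, {q, r}, {q, s}, {r, s}, {p, q, r}, {p, q, s}, {p, r, s}, {q, r, s}, Ω }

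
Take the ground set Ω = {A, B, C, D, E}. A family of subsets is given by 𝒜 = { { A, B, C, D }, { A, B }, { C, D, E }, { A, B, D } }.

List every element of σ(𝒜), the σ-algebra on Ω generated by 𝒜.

σ(𝒜) = { ∅, { C }, { D }, { E }, { A, B }, { C, D }, { C, E }, { D, E }, { A, B, C }, { A, B, D }, { A, B, E }, { C, D, E }, { A, B, C, D }, { A, B, C, E }, { A, B, D, E }, Ω }

Working:
Initial family (6 sets): { ∅, { A, B }, { A, B, D }, { C, D, E }, { A, B, C, D }, Ω }.
Round 1 (2 new):
  { E }  = complement { A, B, C, D }
  { C, E }  = complement { A, B, D }
  (now 8)
Round 2: +3 →
  { A, B, E }  = { A, B } ∪ { E }
  { A, B, C, E }  = { C, E } ∪ { A, B }
  { A, B, D, E }  = { A, B, D } ∪ { E }
  (now 11)
Round 3 (3 new):
  { C }  = complement { A, B, D, E }
  { D }  = complement { A, B, C, E }
  { C, D }  = complement { A, B, E }
  (now 14)
Round 4: +2 →
  { D, E }  = { D } ∪ { E }
  { A, B, C }  = { C } ∪ { A, B }
  (now 16)
Round 5: already closed under ᶜ and ∪.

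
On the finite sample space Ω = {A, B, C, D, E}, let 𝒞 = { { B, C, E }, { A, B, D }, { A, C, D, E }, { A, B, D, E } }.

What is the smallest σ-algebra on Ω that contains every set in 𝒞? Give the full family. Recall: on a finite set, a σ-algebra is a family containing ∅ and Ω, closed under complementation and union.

|σ(𝒞)| = 16.  σ(𝒞) = { {  }, { B }, { C }, { E }, { A, D }, { B, C }, { B, E }, { C, E }, { A, B, D }, { A, C, D }, { A, D, E }, { B, C, E }, { A, B, C, D }, { A, B, D, E }, { A, C, D, E }, Ω }

Trace:
Seed the family with 𝒞 together with ∅ and Ω: { {  }, { A, B, D }, { B, C, E }, { A, B, D, E }, { A, C, D, E }, Ω }.
Round 1 adds 4:
  { B }  = ᶜ of { A, C, D, E }
  { C }  = ᶜ of { A, B, D, E }
  { A, D }  = ᶜ of { B, C, E }
  { C, E }  = ᶜ of { A, B, D }
  (now 10)
Round 2 (3 new):
  { B, C }  = { B } ∪ { C }
  { A, C, D }  = { C } ∪ { A, D }
  { A, B, C, D }  = { A, B, D } ∪ { C }
  (now 13)
Round 3. New:
  { E }  = ᶜ of { A, B, C, D }
  { B, E }  = ᶜ of { A, C, D }
  { A, D, E }  = ᶜ of { B, C }
  (now 16)
Round 4: already closed under ᶜ and ∪.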